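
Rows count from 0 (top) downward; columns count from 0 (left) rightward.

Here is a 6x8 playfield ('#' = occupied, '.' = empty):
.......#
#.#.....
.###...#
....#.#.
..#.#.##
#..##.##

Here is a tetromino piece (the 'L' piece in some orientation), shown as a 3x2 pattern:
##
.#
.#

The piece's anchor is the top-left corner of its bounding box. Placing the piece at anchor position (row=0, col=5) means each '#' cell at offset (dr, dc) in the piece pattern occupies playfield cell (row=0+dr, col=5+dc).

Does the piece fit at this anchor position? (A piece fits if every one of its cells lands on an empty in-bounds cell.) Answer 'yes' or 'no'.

Check each piece cell at anchor (0, 5):
  offset (0,0) -> (0,5): empty -> OK
  offset (0,1) -> (0,6): empty -> OK
  offset (1,1) -> (1,6): empty -> OK
  offset (2,1) -> (2,6): empty -> OK
All cells valid: yes

Answer: yes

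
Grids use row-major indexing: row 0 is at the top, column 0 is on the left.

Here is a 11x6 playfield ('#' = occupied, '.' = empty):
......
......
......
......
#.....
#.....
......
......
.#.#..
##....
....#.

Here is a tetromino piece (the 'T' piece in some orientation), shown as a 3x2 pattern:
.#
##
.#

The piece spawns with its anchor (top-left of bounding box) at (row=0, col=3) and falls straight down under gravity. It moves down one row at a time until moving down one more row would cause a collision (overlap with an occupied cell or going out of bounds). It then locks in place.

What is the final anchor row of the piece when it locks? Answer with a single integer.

Answer: 6

Derivation:
Spawn at (row=0, col=3). Try each row:
  row 0: fits
  row 1: fits
  row 2: fits
  row 3: fits
  row 4: fits
  row 5: fits
  row 6: fits
  row 7: blocked -> lock at row 6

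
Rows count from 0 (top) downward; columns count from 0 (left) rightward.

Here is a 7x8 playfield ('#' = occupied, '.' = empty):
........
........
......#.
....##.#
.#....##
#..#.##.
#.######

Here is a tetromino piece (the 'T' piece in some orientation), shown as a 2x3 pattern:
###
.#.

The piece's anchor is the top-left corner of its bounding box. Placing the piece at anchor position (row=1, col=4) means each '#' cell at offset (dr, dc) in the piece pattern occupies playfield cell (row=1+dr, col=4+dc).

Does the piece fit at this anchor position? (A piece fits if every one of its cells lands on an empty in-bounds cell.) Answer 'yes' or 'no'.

Check each piece cell at anchor (1, 4):
  offset (0,0) -> (1,4): empty -> OK
  offset (0,1) -> (1,5): empty -> OK
  offset (0,2) -> (1,6): empty -> OK
  offset (1,1) -> (2,5): empty -> OK
All cells valid: yes

Answer: yes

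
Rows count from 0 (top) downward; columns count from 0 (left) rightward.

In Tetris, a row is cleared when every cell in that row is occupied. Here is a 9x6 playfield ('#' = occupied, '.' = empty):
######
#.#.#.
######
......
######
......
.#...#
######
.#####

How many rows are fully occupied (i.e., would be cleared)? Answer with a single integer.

Check each row:
  row 0: 0 empty cells -> FULL (clear)
  row 1: 3 empty cells -> not full
  row 2: 0 empty cells -> FULL (clear)
  row 3: 6 empty cells -> not full
  row 4: 0 empty cells -> FULL (clear)
  row 5: 6 empty cells -> not full
  row 6: 4 empty cells -> not full
  row 7: 0 empty cells -> FULL (clear)
  row 8: 1 empty cell -> not full
Total rows cleared: 4

Answer: 4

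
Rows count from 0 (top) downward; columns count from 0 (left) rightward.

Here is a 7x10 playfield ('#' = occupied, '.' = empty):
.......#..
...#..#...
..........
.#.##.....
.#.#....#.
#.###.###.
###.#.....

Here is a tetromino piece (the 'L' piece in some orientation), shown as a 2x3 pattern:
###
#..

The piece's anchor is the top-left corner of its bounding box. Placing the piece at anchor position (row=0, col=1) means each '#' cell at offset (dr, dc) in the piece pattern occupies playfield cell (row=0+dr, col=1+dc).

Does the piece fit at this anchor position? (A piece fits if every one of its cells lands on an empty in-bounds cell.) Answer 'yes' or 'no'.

Check each piece cell at anchor (0, 1):
  offset (0,0) -> (0,1): empty -> OK
  offset (0,1) -> (0,2): empty -> OK
  offset (0,2) -> (0,3): empty -> OK
  offset (1,0) -> (1,1): empty -> OK
All cells valid: yes

Answer: yes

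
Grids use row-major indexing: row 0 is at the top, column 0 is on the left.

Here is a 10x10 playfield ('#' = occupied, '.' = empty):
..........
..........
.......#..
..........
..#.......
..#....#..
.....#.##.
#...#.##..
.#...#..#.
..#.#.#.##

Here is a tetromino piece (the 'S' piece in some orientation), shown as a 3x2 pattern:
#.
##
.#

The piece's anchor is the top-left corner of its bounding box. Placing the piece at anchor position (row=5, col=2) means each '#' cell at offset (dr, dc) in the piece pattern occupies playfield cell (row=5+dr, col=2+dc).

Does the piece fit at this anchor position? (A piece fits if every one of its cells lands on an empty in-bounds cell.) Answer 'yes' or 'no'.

Answer: no

Derivation:
Check each piece cell at anchor (5, 2):
  offset (0,0) -> (5,2): occupied ('#') -> FAIL
  offset (1,0) -> (6,2): empty -> OK
  offset (1,1) -> (6,3): empty -> OK
  offset (2,1) -> (7,3): empty -> OK
All cells valid: no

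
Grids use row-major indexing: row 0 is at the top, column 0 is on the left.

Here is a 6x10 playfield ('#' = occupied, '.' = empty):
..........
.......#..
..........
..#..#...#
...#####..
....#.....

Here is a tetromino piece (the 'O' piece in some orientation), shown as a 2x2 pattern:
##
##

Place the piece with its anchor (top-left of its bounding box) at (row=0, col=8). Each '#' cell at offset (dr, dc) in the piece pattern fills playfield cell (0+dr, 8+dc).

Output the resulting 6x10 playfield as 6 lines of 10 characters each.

Answer: ........##
.......###
..........
..#..#...#
...#####..
....#.....

Derivation:
Fill (0+0,8+0) = (0,8)
Fill (0+0,8+1) = (0,9)
Fill (0+1,8+0) = (1,8)
Fill (0+1,8+1) = (1,9)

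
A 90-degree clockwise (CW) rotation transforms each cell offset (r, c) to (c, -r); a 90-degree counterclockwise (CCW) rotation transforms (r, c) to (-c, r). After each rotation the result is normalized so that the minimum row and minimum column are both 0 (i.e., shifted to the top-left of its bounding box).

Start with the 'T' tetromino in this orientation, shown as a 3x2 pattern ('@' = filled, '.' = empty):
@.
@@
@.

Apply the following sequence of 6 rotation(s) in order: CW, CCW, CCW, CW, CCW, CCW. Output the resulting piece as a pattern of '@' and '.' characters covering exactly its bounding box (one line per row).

Answer: .@
@@
.@

Derivation:
Start:
@.
@@
@.
After rotation 1 (CW):
@@@
.@.
After rotation 2 (CCW):
@.
@@
@.
After rotation 3 (CCW):
.@.
@@@
After rotation 4 (CW):
@.
@@
@.
After rotation 5 (CCW):
.@.
@@@
After rotation 6 (CCW):
.@
@@
.@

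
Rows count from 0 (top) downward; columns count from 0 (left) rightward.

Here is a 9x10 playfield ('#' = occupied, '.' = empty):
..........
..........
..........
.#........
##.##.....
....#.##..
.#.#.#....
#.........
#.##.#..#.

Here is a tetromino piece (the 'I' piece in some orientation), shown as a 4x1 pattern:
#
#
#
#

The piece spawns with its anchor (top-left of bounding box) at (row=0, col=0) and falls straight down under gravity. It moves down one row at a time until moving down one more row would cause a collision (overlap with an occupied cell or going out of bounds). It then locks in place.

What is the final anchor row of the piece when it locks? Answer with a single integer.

Spawn at (row=0, col=0). Try each row:
  row 0: fits
  row 1: blocked -> lock at row 0

Answer: 0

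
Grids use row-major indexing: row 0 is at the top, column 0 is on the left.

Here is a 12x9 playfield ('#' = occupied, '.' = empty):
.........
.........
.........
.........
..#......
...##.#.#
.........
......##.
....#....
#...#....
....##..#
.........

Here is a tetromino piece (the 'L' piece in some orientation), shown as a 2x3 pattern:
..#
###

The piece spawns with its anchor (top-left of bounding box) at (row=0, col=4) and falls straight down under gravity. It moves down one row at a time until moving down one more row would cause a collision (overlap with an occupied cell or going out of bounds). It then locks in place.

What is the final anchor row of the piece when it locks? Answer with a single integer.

Spawn at (row=0, col=4). Try each row:
  row 0: fits
  row 1: fits
  row 2: fits
  row 3: fits
  row 4: blocked -> lock at row 3

Answer: 3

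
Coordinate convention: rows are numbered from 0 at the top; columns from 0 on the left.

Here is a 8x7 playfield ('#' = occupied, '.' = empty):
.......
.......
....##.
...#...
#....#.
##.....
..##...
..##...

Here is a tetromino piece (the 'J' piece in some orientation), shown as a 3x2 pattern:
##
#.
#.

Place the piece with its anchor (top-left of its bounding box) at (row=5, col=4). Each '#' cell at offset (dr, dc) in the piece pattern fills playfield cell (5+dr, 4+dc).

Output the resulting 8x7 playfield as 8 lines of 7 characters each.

Answer: .......
.......
....##.
...#...
#....#.
##..##.
..###..
..###..

Derivation:
Fill (5+0,4+0) = (5,4)
Fill (5+0,4+1) = (5,5)
Fill (5+1,4+0) = (6,4)
Fill (5+2,4+0) = (7,4)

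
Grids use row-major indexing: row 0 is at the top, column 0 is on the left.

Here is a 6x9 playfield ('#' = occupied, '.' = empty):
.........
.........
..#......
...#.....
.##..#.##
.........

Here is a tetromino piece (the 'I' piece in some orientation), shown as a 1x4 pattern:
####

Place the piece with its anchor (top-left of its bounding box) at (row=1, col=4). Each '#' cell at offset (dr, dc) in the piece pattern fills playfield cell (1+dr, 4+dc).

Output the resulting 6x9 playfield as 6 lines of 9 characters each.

Answer: .........
....####.
..#......
...#.....
.##..#.##
.........

Derivation:
Fill (1+0,4+0) = (1,4)
Fill (1+0,4+1) = (1,5)
Fill (1+0,4+2) = (1,6)
Fill (1+0,4+3) = (1,7)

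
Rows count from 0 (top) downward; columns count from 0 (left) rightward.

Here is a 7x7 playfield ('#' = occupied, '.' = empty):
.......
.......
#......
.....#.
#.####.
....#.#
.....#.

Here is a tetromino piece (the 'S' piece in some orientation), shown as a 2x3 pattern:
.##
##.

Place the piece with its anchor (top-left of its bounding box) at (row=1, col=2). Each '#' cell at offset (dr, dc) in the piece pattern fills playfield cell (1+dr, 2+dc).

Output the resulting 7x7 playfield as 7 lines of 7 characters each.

Answer: .......
...##..
#.##...
.....#.
#.####.
....#.#
.....#.

Derivation:
Fill (1+0,2+1) = (1,3)
Fill (1+0,2+2) = (1,4)
Fill (1+1,2+0) = (2,2)
Fill (1+1,2+1) = (2,3)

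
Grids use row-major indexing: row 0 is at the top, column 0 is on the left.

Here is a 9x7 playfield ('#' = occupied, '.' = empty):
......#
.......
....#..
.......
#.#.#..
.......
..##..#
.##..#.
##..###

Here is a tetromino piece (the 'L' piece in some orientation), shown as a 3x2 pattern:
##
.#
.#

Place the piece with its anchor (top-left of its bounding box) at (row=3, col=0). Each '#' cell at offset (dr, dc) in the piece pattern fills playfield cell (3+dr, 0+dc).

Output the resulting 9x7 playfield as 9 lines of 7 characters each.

Fill (3+0,0+0) = (3,0)
Fill (3+0,0+1) = (3,1)
Fill (3+1,0+1) = (4,1)
Fill (3+2,0+1) = (5,1)

Answer: ......#
.......
....#..
##.....
###.#..
.#.....
..##..#
.##..#.
##..###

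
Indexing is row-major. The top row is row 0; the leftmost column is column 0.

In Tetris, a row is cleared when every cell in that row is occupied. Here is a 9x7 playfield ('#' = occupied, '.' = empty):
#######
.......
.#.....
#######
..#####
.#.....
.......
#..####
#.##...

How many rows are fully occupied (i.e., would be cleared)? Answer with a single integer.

Check each row:
  row 0: 0 empty cells -> FULL (clear)
  row 1: 7 empty cells -> not full
  row 2: 6 empty cells -> not full
  row 3: 0 empty cells -> FULL (clear)
  row 4: 2 empty cells -> not full
  row 5: 6 empty cells -> not full
  row 6: 7 empty cells -> not full
  row 7: 2 empty cells -> not full
  row 8: 4 empty cells -> not full
Total rows cleared: 2

Answer: 2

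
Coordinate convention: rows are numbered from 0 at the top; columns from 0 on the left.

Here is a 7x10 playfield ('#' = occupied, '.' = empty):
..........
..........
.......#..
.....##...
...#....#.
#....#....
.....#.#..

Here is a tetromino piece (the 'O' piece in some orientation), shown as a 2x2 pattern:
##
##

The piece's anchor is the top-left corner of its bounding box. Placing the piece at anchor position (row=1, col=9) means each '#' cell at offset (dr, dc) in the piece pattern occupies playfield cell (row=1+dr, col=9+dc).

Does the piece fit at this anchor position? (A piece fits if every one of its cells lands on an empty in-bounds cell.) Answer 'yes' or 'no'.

Answer: no

Derivation:
Check each piece cell at anchor (1, 9):
  offset (0,0) -> (1,9): empty -> OK
  offset (0,1) -> (1,10): out of bounds -> FAIL
  offset (1,0) -> (2,9): empty -> OK
  offset (1,1) -> (2,10): out of bounds -> FAIL
All cells valid: no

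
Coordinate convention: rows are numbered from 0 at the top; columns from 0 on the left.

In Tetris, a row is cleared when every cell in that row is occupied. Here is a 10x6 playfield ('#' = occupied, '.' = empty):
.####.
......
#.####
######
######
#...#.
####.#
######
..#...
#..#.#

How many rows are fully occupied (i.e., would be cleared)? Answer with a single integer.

Answer: 3

Derivation:
Check each row:
  row 0: 2 empty cells -> not full
  row 1: 6 empty cells -> not full
  row 2: 1 empty cell -> not full
  row 3: 0 empty cells -> FULL (clear)
  row 4: 0 empty cells -> FULL (clear)
  row 5: 4 empty cells -> not full
  row 6: 1 empty cell -> not full
  row 7: 0 empty cells -> FULL (clear)
  row 8: 5 empty cells -> not full
  row 9: 3 empty cells -> not full
Total rows cleared: 3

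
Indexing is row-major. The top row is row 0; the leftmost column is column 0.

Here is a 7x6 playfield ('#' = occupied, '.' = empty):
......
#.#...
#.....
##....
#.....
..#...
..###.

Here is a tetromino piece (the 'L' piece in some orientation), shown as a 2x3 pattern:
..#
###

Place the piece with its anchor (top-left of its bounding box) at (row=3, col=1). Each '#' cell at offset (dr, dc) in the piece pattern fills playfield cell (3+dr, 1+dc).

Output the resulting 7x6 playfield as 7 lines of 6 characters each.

Answer: ......
#.#...
#.....
##.#..
####..
..#...
..###.

Derivation:
Fill (3+0,1+2) = (3,3)
Fill (3+1,1+0) = (4,1)
Fill (3+1,1+1) = (4,2)
Fill (3+1,1+2) = (4,3)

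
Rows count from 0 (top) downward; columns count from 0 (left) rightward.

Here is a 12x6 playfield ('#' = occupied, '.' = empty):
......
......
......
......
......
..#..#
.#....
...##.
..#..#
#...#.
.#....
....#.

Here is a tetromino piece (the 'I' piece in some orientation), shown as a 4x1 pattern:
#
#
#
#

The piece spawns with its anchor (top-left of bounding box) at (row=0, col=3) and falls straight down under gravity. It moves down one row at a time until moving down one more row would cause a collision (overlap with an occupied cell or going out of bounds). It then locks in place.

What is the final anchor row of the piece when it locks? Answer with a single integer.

Spawn at (row=0, col=3). Try each row:
  row 0: fits
  row 1: fits
  row 2: fits
  row 3: fits
  row 4: blocked -> lock at row 3

Answer: 3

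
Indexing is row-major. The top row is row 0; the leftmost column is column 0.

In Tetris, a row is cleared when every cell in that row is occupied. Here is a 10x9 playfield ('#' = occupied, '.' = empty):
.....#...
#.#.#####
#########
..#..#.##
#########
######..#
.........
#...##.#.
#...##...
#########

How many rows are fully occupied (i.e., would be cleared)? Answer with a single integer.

Answer: 3

Derivation:
Check each row:
  row 0: 8 empty cells -> not full
  row 1: 2 empty cells -> not full
  row 2: 0 empty cells -> FULL (clear)
  row 3: 5 empty cells -> not full
  row 4: 0 empty cells -> FULL (clear)
  row 5: 2 empty cells -> not full
  row 6: 9 empty cells -> not full
  row 7: 5 empty cells -> not full
  row 8: 6 empty cells -> not full
  row 9: 0 empty cells -> FULL (clear)
Total rows cleared: 3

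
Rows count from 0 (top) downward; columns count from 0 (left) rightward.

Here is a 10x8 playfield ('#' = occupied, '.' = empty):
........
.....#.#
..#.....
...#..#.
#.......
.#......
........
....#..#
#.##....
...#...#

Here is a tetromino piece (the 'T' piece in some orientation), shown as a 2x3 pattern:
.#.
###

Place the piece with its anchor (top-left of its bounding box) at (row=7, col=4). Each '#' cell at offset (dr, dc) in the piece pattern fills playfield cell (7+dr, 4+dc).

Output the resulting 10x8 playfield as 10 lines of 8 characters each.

Answer: ........
.....#.#
..#.....
...#..#.
#.......
.#......
........
....##.#
#.#####.
...#...#

Derivation:
Fill (7+0,4+1) = (7,5)
Fill (7+1,4+0) = (8,4)
Fill (7+1,4+1) = (8,5)
Fill (7+1,4+2) = (8,6)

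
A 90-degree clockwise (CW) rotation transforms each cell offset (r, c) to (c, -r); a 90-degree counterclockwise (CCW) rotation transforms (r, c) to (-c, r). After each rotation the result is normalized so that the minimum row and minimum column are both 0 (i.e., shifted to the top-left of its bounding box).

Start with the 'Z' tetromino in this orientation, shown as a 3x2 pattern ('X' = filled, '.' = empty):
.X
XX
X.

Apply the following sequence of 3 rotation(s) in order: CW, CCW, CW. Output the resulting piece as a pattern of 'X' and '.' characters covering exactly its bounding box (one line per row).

Start:
.X
XX
X.
After rotation 1 (CW):
XX.
.XX
After rotation 2 (CCW):
.X
XX
X.
After rotation 3 (CW):
XX.
.XX

Answer: XX.
.XX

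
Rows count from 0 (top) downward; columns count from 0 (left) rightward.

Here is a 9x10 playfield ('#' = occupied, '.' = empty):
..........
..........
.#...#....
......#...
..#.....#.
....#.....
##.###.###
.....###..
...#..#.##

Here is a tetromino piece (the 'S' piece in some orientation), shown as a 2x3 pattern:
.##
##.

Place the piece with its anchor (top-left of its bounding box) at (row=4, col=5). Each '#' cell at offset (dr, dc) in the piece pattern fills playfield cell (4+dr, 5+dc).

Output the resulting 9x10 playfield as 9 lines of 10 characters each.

Answer: ..........
..........
.#...#....
......#...
..#...###.
....###...
##.###.###
.....###..
...#..#.##

Derivation:
Fill (4+0,5+1) = (4,6)
Fill (4+0,5+2) = (4,7)
Fill (4+1,5+0) = (5,5)
Fill (4+1,5+1) = (5,6)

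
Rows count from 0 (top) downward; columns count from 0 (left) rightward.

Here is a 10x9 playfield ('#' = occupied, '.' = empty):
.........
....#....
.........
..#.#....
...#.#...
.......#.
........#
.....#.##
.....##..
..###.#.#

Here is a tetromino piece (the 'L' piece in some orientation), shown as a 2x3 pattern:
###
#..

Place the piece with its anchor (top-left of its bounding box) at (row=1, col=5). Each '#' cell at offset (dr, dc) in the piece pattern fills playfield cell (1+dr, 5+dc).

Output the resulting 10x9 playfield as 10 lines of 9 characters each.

Fill (1+0,5+0) = (1,5)
Fill (1+0,5+1) = (1,6)
Fill (1+0,5+2) = (1,7)
Fill (1+1,5+0) = (2,5)

Answer: .........
....####.
.....#...
..#.#....
...#.#...
.......#.
........#
.....#.##
.....##..
..###.#.#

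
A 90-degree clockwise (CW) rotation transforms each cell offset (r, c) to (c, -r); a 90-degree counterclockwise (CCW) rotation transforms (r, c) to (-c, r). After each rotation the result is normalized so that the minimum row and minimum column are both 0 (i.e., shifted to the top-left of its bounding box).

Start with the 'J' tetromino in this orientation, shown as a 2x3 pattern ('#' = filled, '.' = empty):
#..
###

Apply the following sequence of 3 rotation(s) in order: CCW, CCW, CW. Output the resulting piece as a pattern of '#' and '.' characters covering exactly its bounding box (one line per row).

Answer: .#
.#
##

Derivation:
Start:
#..
###
After rotation 1 (CCW):
.#
.#
##
After rotation 2 (CCW):
###
..#
After rotation 3 (CW):
.#
.#
##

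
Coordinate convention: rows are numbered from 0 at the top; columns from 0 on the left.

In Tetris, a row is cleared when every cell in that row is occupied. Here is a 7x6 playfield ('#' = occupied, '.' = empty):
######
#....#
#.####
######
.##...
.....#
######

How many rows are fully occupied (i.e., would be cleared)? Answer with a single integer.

Answer: 3

Derivation:
Check each row:
  row 0: 0 empty cells -> FULL (clear)
  row 1: 4 empty cells -> not full
  row 2: 1 empty cell -> not full
  row 3: 0 empty cells -> FULL (clear)
  row 4: 4 empty cells -> not full
  row 5: 5 empty cells -> not full
  row 6: 0 empty cells -> FULL (clear)
Total rows cleared: 3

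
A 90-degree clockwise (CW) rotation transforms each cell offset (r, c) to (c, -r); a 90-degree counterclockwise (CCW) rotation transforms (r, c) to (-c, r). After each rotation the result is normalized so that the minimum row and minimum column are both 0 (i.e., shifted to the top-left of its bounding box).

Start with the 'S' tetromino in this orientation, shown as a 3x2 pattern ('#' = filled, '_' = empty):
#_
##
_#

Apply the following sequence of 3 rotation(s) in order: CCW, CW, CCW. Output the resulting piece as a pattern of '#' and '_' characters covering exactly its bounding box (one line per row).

Start:
#_
##
_#
After rotation 1 (CCW):
_##
##_
After rotation 2 (CW):
#_
##
_#
After rotation 3 (CCW):
_##
##_

Answer: _##
##_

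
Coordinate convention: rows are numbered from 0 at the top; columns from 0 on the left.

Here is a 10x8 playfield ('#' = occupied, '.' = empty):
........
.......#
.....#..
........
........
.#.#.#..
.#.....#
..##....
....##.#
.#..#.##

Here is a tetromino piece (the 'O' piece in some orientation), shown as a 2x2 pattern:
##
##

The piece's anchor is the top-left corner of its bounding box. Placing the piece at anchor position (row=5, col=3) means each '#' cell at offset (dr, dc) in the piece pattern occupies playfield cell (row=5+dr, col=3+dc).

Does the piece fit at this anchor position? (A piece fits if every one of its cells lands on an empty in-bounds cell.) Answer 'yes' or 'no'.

Check each piece cell at anchor (5, 3):
  offset (0,0) -> (5,3): occupied ('#') -> FAIL
  offset (0,1) -> (5,4): empty -> OK
  offset (1,0) -> (6,3): empty -> OK
  offset (1,1) -> (6,4): empty -> OK
All cells valid: no

Answer: no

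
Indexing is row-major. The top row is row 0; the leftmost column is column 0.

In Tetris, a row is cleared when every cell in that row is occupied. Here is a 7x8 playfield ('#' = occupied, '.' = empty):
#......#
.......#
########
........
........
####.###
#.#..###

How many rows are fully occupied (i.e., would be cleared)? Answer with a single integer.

Check each row:
  row 0: 6 empty cells -> not full
  row 1: 7 empty cells -> not full
  row 2: 0 empty cells -> FULL (clear)
  row 3: 8 empty cells -> not full
  row 4: 8 empty cells -> not full
  row 5: 1 empty cell -> not full
  row 6: 3 empty cells -> not full
Total rows cleared: 1

Answer: 1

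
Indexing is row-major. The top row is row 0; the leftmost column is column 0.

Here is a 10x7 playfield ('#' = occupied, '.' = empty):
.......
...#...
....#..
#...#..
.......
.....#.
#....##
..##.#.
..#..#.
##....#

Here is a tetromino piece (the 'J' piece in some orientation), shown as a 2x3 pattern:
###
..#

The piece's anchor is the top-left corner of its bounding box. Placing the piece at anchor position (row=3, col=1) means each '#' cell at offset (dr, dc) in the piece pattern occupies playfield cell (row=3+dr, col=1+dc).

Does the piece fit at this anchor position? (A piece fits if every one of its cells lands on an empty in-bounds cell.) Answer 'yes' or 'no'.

Check each piece cell at anchor (3, 1):
  offset (0,0) -> (3,1): empty -> OK
  offset (0,1) -> (3,2): empty -> OK
  offset (0,2) -> (3,3): empty -> OK
  offset (1,2) -> (4,3): empty -> OK
All cells valid: yes

Answer: yes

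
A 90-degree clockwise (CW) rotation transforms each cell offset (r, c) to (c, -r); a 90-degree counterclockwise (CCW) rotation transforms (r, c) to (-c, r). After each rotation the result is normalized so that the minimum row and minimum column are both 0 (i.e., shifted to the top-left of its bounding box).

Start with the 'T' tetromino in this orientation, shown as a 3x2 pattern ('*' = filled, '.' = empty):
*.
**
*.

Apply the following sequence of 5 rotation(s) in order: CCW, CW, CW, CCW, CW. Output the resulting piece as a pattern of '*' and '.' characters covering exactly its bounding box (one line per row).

Answer: ***
.*.

Derivation:
Start:
*.
**
*.
After rotation 1 (CCW):
.*.
***
After rotation 2 (CW):
*.
**
*.
After rotation 3 (CW):
***
.*.
After rotation 4 (CCW):
*.
**
*.
After rotation 5 (CW):
***
.*.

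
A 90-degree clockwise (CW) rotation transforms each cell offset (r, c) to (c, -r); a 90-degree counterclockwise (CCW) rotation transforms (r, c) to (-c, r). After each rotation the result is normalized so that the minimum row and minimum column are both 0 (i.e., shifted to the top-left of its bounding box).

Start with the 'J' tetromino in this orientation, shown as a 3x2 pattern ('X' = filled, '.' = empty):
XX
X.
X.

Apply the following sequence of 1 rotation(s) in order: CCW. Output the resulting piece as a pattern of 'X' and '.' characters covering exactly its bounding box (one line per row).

Start:
XX
X.
X.
After rotation 1 (CCW):
X..
XXX

Answer: X..
XXX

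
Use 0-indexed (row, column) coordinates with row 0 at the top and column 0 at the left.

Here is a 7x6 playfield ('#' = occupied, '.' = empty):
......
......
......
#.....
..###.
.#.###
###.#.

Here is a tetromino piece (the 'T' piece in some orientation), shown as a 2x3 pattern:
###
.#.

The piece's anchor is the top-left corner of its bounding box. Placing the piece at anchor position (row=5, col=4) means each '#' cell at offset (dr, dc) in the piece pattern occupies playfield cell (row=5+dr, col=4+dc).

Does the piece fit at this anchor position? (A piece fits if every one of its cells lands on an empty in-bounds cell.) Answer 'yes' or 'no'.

Answer: no

Derivation:
Check each piece cell at anchor (5, 4):
  offset (0,0) -> (5,4): occupied ('#') -> FAIL
  offset (0,1) -> (5,5): occupied ('#') -> FAIL
  offset (0,2) -> (5,6): out of bounds -> FAIL
  offset (1,1) -> (6,5): empty -> OK
All cells valid: no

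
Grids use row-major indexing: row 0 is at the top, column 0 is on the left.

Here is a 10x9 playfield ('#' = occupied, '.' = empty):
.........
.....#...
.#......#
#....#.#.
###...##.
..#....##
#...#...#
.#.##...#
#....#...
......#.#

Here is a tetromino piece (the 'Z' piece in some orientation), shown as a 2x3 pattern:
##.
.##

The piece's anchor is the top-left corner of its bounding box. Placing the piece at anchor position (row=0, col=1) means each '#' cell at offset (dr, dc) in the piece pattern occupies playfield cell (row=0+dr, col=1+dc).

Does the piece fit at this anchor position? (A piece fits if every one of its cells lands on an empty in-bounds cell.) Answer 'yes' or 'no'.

Check each piece cell at anchor (0, 1):
  offset (0,0) -> (0,1): empty -> OK
  offset (0,1) -> (0,2): empty -> OK
  offset (1,1) -> (1,2): empty -> OK
  offset (1,2) -> (1,3): empty -> OK
All cells valid: yes

Answer: yes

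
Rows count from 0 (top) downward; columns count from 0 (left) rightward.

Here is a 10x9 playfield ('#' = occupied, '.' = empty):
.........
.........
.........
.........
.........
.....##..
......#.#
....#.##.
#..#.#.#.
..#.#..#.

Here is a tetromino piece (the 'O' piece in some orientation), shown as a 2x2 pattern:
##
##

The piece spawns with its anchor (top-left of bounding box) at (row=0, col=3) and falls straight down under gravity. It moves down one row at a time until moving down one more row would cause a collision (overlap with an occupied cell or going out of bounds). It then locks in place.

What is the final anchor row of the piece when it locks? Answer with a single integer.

Spawn at (row=0, col=3). Try each row:
  row 0: fits
  row 1: fits
  row 2: fits
  row 3: fits
  row 4: fits
  row 5: fits
  row 6: blocked -> lock at row 5

Answer: 5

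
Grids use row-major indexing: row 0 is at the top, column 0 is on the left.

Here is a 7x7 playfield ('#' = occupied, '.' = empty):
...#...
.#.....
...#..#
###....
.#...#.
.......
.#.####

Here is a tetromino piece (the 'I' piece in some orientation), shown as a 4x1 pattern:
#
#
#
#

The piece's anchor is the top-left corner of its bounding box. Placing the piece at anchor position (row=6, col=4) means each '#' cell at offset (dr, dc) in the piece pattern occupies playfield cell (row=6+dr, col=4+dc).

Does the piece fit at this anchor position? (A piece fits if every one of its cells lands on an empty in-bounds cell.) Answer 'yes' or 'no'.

Answer: no

Derivation:
Check each piece cell at anchor (6, 4):
  offset (0,0) -> (6,4): occupied ('#') -> FAIL
  offset (1,0) -> (7,4): out of bounds -> FAIL
  offset (2,0) -> (8,4): out of bounds -> FAIL
  offset (3,0) -> (9,4): out of bounds -> FAIL
All cells valid: no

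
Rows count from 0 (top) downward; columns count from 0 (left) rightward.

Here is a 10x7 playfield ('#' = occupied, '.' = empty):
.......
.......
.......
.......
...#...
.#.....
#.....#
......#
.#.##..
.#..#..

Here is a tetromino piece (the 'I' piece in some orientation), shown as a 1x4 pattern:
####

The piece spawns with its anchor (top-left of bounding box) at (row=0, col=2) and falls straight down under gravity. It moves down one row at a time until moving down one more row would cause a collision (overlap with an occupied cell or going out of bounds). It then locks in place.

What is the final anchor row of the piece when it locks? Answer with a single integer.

Answer: 3

Derivation:
Spawn at (row=0, col=2). Try each row:
  row 0: fits
  row 1: fits
  row 2: fits
  row 3: fits
  row 4: blocked -> lock at row 3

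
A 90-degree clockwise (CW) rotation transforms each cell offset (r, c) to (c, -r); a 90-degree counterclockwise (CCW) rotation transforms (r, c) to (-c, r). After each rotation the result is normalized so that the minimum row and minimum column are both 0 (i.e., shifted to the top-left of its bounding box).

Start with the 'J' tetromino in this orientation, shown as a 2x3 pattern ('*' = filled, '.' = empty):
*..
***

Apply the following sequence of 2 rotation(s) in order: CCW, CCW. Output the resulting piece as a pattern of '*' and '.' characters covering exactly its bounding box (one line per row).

Start:
*..
***
After rotation 1 (CCW):
.*
.*
**
After rotation 2 (CCW):
***
..*

Answer: ***
..*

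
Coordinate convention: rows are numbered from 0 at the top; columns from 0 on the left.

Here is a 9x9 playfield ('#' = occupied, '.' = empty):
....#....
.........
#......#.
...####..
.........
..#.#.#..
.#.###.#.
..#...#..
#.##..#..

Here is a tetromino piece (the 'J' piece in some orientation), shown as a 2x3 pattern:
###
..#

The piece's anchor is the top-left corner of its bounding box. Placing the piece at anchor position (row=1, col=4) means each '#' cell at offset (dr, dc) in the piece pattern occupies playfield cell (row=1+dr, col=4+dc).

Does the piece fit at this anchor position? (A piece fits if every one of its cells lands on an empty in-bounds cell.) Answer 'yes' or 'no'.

Check each piece cell at anchor (1, 4):
  offset (0,0) -> (1,4): empty -> OK
  offset (0,1) -> (1,5): empty -> OK
  offset (0,2) -> (1,6): empty -> OK
  offset (1,2) -> (2,6): empty -> OK
All cells valid: yes

Answer: yes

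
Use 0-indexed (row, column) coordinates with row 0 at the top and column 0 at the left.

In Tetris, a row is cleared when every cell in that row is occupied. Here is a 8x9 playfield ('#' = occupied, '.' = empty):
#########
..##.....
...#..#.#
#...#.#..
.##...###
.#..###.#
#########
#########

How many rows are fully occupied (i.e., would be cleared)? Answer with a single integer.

Check each row:
  row 0: 0 empty cells -> FULL (clear)
  row 1: 7 empty cells -> not full
  row 2: 6 empty cells -> not full
  row 3: 6 empty cells -> not full
  row 4: 4 empty cells -> not full
  row 5: 4 empty cells -> not full
  row 6: 0 empty cells -> FULL (clear)
  row 7: 0 empty cells -> FULL (clear)
Total rows cleared: 3

Answer: 3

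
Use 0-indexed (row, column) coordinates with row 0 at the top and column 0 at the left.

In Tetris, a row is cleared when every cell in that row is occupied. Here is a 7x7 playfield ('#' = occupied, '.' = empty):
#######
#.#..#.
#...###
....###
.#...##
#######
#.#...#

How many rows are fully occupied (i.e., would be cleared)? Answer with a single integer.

Check each row:
  row 0: 0 empty cells -> FULL (clear)
  row 1: 4 empty cells -> not full
  row 2: 3 empty cells -> not full
  row 3: 4 empty cells -> not full
  row 4: 4 empty cells -> not full
  row 5: 0 empty cells -> FULL (clear)
  row 6: 4 empty cells -> not full
Total rows cleared: 2

Answer: 2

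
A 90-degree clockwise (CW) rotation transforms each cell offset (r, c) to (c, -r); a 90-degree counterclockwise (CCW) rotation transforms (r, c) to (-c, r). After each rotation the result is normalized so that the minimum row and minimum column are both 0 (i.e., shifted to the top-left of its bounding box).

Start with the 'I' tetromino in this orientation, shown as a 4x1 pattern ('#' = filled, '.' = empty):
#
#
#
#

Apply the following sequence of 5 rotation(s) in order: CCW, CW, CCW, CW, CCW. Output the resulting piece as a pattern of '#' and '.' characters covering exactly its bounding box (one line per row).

Answer: ####

Derivation:
Start:
#
#
#
#
After rotation 1 (CCW):
####
After rotation 2 (CW):
#
#
#
#
After rotation 3 (CCW):
####
After rotation 4 (CW):
#
#
#
#
After rotation 5 (CCW):
####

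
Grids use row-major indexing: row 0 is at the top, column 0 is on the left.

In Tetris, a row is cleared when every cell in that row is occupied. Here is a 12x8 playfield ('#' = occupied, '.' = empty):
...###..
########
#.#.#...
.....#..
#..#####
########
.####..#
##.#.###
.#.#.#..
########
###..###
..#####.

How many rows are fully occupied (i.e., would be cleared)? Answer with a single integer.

Answer: 3

Derivation:
Check each row:
  row 0: 5 empty cells -> not full
  row 1: 0 empty cells -> FULL (clear)
  row 2: 5 empty cells -> not full
  row 3: 7 empty cells -> not full
  row 4: 2 empty cells -> not full
  row 5: 0 empty cells -> FULL (clear)
  row 6: 3 empty cells -> not full
  row 7: 2 empty cells -> not full
  row 8: 5 empty cells -> not full
  row 9: 0 empty cells -> FULL (clear)
  row 10: 2 empty cells -> not full
  row 11: 3 empty cells -> not full
Total rows cleared: 3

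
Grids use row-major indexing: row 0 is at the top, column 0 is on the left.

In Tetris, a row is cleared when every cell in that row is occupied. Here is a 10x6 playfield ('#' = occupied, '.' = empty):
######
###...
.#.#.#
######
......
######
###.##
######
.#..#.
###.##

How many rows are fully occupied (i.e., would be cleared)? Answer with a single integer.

Check each row:
  row 0: 0 empty cells -> FULL (clear)
  row 1: 3 empty cells -> not full
  row 2: 3 empty cells -> not full
  row 3: 0 empty cells -> FULL (clear)
  row 4: 6 empty cells -> not full
  row 5: 0 empty cells -> FULL (clear)
  row 6: 1 empty cell -> not full
  row 7: 0 empty cells -> FULL (clear)
  row 8: 4 empty cells -> not full
  row 9: 1 empty cell -> not full
Total rows cleared: 4

Answer: 4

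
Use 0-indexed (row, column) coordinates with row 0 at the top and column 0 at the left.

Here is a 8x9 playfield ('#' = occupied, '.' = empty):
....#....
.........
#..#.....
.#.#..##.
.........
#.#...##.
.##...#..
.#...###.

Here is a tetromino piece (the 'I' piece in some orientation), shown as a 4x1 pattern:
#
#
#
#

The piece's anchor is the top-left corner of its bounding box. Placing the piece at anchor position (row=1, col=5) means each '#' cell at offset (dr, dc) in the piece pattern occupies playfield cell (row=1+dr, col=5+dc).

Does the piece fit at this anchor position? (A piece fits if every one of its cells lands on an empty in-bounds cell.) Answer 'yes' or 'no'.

Check each piece cell at anchor (1, 5):
  offset (0,0) -> (1,5): empty -> OK
  offset (1,0) -> (2,5): empty -> OK
  offset (2,0) -> (3,5): empty -> OK
  offset (3,0) -> (4,5): empty -> OK
All cells valid: yes

Answer: yes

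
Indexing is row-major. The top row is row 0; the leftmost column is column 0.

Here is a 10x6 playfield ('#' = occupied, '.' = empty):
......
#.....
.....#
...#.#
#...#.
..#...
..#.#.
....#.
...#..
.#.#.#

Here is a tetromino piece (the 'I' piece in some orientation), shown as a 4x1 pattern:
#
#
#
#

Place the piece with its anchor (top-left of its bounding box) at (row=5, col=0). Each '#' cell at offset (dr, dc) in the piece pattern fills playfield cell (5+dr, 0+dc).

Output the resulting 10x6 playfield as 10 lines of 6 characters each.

Fill (5+0,0+0) = (5,0)
Fill (5+1,0+0) = (6,0)
Fill (5+2,0+0) = (7,0)
Fill (5+3,0+0) = (8,0)

Answer: ......
#.....
.....#
...#.#
#...#.
#.#...
#.#.#.
#...#.
#..#..
.#.#.#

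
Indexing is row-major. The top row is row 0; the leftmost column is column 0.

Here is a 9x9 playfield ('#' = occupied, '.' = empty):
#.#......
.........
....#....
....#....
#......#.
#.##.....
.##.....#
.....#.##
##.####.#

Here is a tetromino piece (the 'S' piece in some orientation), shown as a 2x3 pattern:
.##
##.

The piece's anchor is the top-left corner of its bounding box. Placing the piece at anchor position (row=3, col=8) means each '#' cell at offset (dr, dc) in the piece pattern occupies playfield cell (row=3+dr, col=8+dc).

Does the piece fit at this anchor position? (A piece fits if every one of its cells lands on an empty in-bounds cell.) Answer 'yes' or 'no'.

Check each piece cell at anchor (3, 8):
  offset (0,1) -> (3,9): out of bounds -> FAIL
  offset (0,2) -> (3,10): out of bounds -> FAIL
  offset (1,0) -> (4,8): empty -> OK
  offset (1,1) -> (4,9): out of bounds -> FAIL
All cells valid: no

Answer: no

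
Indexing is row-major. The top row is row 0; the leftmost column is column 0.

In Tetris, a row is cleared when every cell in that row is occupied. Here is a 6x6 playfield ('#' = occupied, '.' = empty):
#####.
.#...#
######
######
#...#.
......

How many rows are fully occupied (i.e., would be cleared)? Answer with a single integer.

Check each row:
  row 0: 1 empty cell -> not full
  row 1: 4 empty cells -> not full
  row 2: 0 empty cells -> FULL (clear)
  row 3: 0 empty cells -> FULL (clear)
  row 4: 4 empty cells -> not full
  row 5: 6 empty cells -> not full
Total rows cleared: 2

Answer: 2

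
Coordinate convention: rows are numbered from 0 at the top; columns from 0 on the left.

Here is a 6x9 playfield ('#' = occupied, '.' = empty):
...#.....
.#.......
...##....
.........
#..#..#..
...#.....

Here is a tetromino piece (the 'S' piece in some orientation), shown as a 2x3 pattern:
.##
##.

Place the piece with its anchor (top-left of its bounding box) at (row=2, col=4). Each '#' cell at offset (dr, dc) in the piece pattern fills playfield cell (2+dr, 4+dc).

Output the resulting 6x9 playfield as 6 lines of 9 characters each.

Answer: ...#.....
.#.......
...####..
....##...
#..#..#..
...#.....

Derivation:
Fill (2+0,4+1) = (2,5)
Fill (2+0,4+2) = (2,6)
Fill (2+1,4+0) = (3,4)
Fill (2+1,4+1) = (3,5)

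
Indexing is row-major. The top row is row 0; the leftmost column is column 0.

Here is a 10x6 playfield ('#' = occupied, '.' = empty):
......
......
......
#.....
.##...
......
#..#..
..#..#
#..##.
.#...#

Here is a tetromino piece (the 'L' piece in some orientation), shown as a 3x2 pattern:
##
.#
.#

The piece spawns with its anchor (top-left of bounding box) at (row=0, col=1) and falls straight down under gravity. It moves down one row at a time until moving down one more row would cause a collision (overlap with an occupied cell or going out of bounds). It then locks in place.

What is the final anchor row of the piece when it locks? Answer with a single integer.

Spawn at (row=0, col=1). Try each row:
  row 0: fits
  row 1: fits
  row 2: blocked -> lock at row 1

Answer: 1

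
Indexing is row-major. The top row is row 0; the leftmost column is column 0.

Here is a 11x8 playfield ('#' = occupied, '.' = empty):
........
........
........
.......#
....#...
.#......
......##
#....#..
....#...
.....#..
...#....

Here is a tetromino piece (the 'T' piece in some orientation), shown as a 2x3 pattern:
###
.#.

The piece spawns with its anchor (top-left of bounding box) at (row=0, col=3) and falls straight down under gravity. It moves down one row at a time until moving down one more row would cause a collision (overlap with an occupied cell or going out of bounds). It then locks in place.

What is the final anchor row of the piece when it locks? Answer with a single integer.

Answer: 2

Derivation:
Spawn at (row=0, col=3). Try each row:
  row 0: fits
  row 1: fits
  row 2: fits
  row 3: blocked -> lock at row 2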